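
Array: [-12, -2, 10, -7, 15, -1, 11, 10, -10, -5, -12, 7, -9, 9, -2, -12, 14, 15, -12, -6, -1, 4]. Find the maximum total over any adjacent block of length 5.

28

-12 -2 10 -7 15 → sum 4
-2 10 -7 15 -1 → sum 15
10 -7 15 -1 11 → sum 28
-7 15 -1 11 10 → sum 28
15 -1 11 10 -10 → sum 25
-1 11 10 -10 -5 → sum 5
11 10 -10 -5 -12 → sum -6
10 -10 -5 -12 7 → sum -10
-10 -5 -12 7 -9 → sum -29
-5 -12 7 -9 9 → sum -10
-12 7 -9 9 -2 → sum -7
7 -9 9 -2 -12 → sum -7
-9 9 -2 -12 14 → sum 0
9 -2 -12 14 15 → sum 24
-2 -12 14 15 -12 → sum 3
-12 14 15 -12 -6 → sum -1
14 15 -12 -6 -1 → sum 10
15 -12 -6 -1 4 → sum 0
Maximum of these is 28.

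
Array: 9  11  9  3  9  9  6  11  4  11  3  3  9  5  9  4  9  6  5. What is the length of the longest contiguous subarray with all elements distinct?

4

add 9: [9] len 1
add 11: [9, 11] len 2
add 9 (repeat 9, move left end past it): [11, 9] len 2
add 3: [11, 9, 3] len 3
add 9 (repeat 9, move left end past it): [3, 9] len 2
add 9 (repeat 9, move left end past it): [9] len 1
add 6: [9, 6] len 2
add 11: [9, 6, 11] len 3
add 4: [9, 6, 11, 4] len 4
add 11 (repeat 11, move left end past it): [4, 11] len 2
add 3: [4, 11, 3] len 3
add 3 (repeat 3, move left end past it): [3] len 1
add 9: [3, 9] len 2
add 5: [3, 9, 5] len 3
add 9 (repeat 9, move left end past it): [5, 9] len 2
add 4: [5, 9, 4] len 3
add 9 (repeat 9, move left end past it): [4, 9] len 2
add 6: [4, 9, 6] len 3
add 5: [4, 9, 6, 5] len 4
Longest all-distinct length: 4.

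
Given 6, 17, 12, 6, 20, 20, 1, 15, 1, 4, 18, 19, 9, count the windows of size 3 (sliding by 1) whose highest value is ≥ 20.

4

6 17 12 → max 17
17 12 6 → max 17
12 6 20 → max 20  ≥ 20 ✓
6 20 20 → max 20  ≥ 20 ✓
20 20 1 → max 20  ≥ 20 ✓
20 1 15 → max 20  ≥ 20 ✓
1 15 1 → max 15
15 1 4 → max 15
1 4 18 → max 18
4 18 19 → max 19
18 19 9 → max 19
4 windows satisfy the condition.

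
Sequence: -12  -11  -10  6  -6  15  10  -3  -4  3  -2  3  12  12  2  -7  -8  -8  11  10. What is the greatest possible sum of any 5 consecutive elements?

-12 -11 -10 6 -6 → sum -33
-11 -10 6 -6 15 → sum -6
-10 6 -6 15 10 → sum 15
6 -6 15 10 -3 → sum 22
-6 15 10 -3 -4 → sum 12
15 10 -3 -4 3 → sum 21
10 -3 -4 3 -2 → sum 4
-3 -4 3 -2 3 → sum -3
-4 3 -2 3 12 → sum 12
3 -2 3 12 12 → sum 28
-2 3 12 12 2 → sum 27
3 12 12 2 -7 → sum 22
12 12 2 -7 -8 → sum 11
12 2 -7 -8 -8 → sum -9
2 -7 -8 -8 11 → sum -10
-7 -8 -8 11 10 → sum -2
Greatest of these is 28.

28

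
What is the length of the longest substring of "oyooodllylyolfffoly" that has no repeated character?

4

add o: [o] len 1
add y: [o, y] len 2
add o (repeat o, move left end past it): [y, o] len 2
add o (repeat o, move left end past it): [o] len 1
add o (repeat o, move left end past it): [o] len 1
add d: [o, d] len 2
add l: [o, d, l] len 3
add l (repeat l, move left end past it): [l] len 1
add y: [l, y] len 2
add l (repeat l, move left end past it): [y, l] len 2
add y (repeat y, move left end past it): [l, y] len 2
add o: [l, y, o] len 3
add l (repeat l, move left end past it): [y, o, l] len 3
add f: [y, o, l, f] len 4
add f (repeat f, move left end past it): [f] len 1
add f (repeat f, move left end past it): [f] len 1
add o: [f, o] len 2
add l: [f, o, l] len 3
add y: [f, o, l, y] len 4
Longest all-distinct length: 4.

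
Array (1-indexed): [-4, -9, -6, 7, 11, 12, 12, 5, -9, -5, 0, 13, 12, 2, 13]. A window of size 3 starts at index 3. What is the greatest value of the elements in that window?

Elements at indices 3..5: -6, 7, 11
max(-6, 7, 11) = 11

11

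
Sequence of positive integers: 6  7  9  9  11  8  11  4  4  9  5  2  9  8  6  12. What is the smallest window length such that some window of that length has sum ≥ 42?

add 6: running sum 6 < 42
add 7: running sum 13 < 42
add 9: running sum 22 < 42
add 9: running sum 31 < 42
add 11: shortest ending here [6, 7, 9, 9, 11] sum 42, len 5
add 8: shortest ending here [7, 9, 9, 11, 8] sum 44, len 5
add 11: shortest ending here [9, 9, 11, 8, 11] sum 48, len 5
add 4: shortest ending here [9, 11, 8, 11, 4] sum 43, len 5
add 4: shortest ending here [9, 11, 8, 11, 4, 4] sum 47, len 6
add 9: shortest ending here [11, 8, 11, 4, 4, 9] sum 47, len 6
add 5: shortest ending here [11, 8, 11, 4, 4, 9, 5] sum 52, len 7
add 2: shortest ending here [8, 11, 4, 4, 9, 5, 2] sum 43, len 7
add 9: shortest ending here [11, 4, 4, 9, 5, 2, 9] sum 44, len 7
add 8: shortest ending here [11, 4, 4, 9, 5, 2, 9, 8] sum 52, len 8
add 6: shortest ending here [4, 9, 5, 2, 9, 8, 6] sum 43, len 7
add 12: shortest ending here [5, 2, 9, 8, 6, 12] sum 42, len 6
Shortest qualifying length: 5.

5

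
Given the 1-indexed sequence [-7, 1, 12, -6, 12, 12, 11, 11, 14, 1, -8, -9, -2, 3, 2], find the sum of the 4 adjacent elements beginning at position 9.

Elements at indices 9..12: 14, 1, -8, -9
sum(14, 1, -8, -9) = -2

-2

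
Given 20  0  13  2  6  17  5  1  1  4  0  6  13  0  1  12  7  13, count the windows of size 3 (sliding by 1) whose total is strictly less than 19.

7

20 0 13 → sum 33
0 13 2 → sum 15  < 19 ✓
13 2 6 → sum 21
2 6 17 → sum 25
6 17 5 → sum 28
17 5 1 → sum 23
5 1 1 → sum 7  < 19 ✓
1 1 4 → sum 6  < 19 ✓
1 4 0 → sum 5  < 19 ✓
4 0 6 → sum 10  < 19 ✓
0 6 13 → sum 19
6 13 0 → sum 19
13 0 1 → sum 14  < 19 ✓
0 1 12 → sum 13  < 19 ✓
1 12 7 → sum 20
12 7 13 → sum 32
7 windows satisfy the condition.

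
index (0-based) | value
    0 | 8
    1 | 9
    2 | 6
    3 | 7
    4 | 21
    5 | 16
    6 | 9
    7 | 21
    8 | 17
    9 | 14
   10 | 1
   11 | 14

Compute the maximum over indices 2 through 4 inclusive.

21

Elements at indices 2..4: 6, 7, 21
max(6, 7, 21) = 21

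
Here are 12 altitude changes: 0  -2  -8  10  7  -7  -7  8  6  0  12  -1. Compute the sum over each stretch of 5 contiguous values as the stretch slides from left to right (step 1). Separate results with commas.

7, 0, -5, 11, 7, 0, 19, 25

(0, -2, -8, 10, 7) → sum 7
(-2, -8, 10, 7, -7) → sum 0
(-8, 10, 7, -7, -7) → sum -5
(10, 7, -7, -7, 8) → sum 11
(7, -7, -7, 8, 6) → sum 7
(-7, -7, 8, 6, 0) → sum 0
(-7, 8, 6, 0, 12) → sum 19
(8, 6, 0, 12, -1) → sum 25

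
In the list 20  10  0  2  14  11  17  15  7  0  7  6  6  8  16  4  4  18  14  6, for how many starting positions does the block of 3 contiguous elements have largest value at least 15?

20 10 0 → max 20  ≥ 15 ✓
10 0 2 → max 10
0 2 14 → max 14
2 14 11 → max 14
14 11 17 → max 17  ≥ 15 ✓
11 17 15 → max 17  ≥ 15 ✓
17 15 7 → max 17  ≥ 15 ✓
15 7 0 → max 15  ≥ 15 ✓
7 0 7 → max 7
0 7 6 → max 7
7 6 6 → max 7
6 6 8 → max 8
6 8 16 → max 16  ≥ 15 ✓
8 16 4 → max 16  ≥ 15 ✓
16 4 4 → max 16  ≥ 15 ✓
4 4 18 → max 18  ≥ 15 ✓
4 18 14 → max 18  ≥ 15 ✓
18 14 6 → max 18  ≥ 15 ✓
11 windows satisfy the condition.

11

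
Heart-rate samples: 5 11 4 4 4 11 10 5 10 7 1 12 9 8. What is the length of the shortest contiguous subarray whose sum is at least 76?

add 5: running sum 5 < 76
add 11: running sum 16 < 76
add 4: running sum 20 < 76
add 4: running sum 24 < 76
add 4: running sum 28 < 76
add 11: running sum 39 < 76
add 10: running sum 49 < 76
add 5: running sum 54 < 76
add 10: running sum 64 < 76
add 7: running sum 71 < 76
add 1: running sum 72 < 76
add 12: shortest ending here [11, 4, 4, 4, 11, 10, 5, 10, 7, 1, 12] sum 79, len 11
add 9: shortest ending here [4, 4, 4, 11, 10, 5, 10, 7, 1, 12, 9] sum 77, len 11
add 8: shortest ending here [4, 11, 10, 5, 10, 7, 1, 12, 9, 8] sum 77, len 10
Shortest qualifying length: 10.

10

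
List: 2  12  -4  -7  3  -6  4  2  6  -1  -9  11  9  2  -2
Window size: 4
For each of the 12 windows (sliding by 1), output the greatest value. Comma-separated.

12, 12, 3, 4, 4, 6, 6, 6, 11, 11, 11, 11

Sliding a size-4 window across the 15 values:
2 12 -4 -7 → max 12
12 -4 -7 3 → max 12
-4 -7 3 -6 → max 3
-7 3 -6 4 → max 4
3 -6 4 2 → max 4
-6 4 2 6 → max 6
4 2 6 -1 → max 6
2 6 -1 -9 → max 6
6 -1 -9 11 → max 11
-1 -9 11 9 → max 11
-9 11 9 2 → max 11
11 9 2 -2 → max 11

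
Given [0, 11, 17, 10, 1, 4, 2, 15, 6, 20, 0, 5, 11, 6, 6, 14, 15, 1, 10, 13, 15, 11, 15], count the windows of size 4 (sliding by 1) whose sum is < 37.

[0, 11, 17, 10] → sum 38
[11, 17, 10, 1] → sum 39
[17, 10, 1, 4] → sum 32  < 37 ✓
[10, 1, 4, 2] → sum 17  < 37 ✓
[1, 4, 2, 15] → sum 22  < 37 ✓
[4, 2, 15, 6] → sum 27  < 37 ✓
[2, 15, 6, 20] → sum 43
[15, 6, 20, 0] → sum 41
[6, 20, 0, 5] → sum 31  < 37 ✓
[20, 0, 5, 11] → sum 36  < 37 ✓
[0, 5, 11, 6] → sum 22  < 37 ✓
[5, 11, 6, 6] → sum 28  < 37 ✓
[11, 6, 6, 14] → sum 37
[6, 6, 14, 15] → sum 41
[6, 14, 15, 1] → sum 36  < 37 ✓
[14, 15, 1, 10] → sum 40
[15, 1, 10, 13] → sum 39
[1, 10, 13, 15] → sum 39
[10, 13, 15, 11] → sum 49
[13, 15, 11, 15] → sum 54
9 windows satisfy the condition.

9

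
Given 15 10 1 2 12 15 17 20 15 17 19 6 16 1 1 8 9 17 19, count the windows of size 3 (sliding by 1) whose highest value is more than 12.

13

[15, 10, 1] → max 15  > 12 ✓
[10, 1, 2] → max 10
[1, 2, 12] → max 12
[2, 12, 15] → max 15  > 12 ✓
[12, 15, 17] → max 17  > 12 ✓
[15, 17, 20] → max 20  > 12 ✓
[17, 20, 15] → max 20  > 12 ✓
[20, 15, 17] → max 20  > 12 ✓
[15, 17, 19] → max 19  > 12 ✓
[17, 19, 6] → max 19  > 12 ✓
[19, 6, 16] → max 19  > 12 ✓
[6, 16, 1] → max 16  > 12 ✓
[16, 1, 1] → max 16  > 12 ✓
[1, 1, 8] → max 8
[1, 8, 9] → max 9
[8, 9, 17] → max 17  > 12 ✓
[9, 17, 19] → max 19  > 12 ✓
13 windows satisfy the condition.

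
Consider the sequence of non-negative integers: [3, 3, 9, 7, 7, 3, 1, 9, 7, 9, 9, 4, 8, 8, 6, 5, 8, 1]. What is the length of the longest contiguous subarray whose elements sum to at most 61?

add 3: [3] sum 3, len 1
add 3: [3, 3] sum 6, len 2
add 9: [3, 3, 9] sum 15, len 3
add 7: [3, 3, 9, 7] sum 22, len 4
add 7: [3, 3, 9, 7, 7] sum 29, len 5
add 3: [3, 3, 9, 7, 7, 3] sum 32, len 6
add 1: [3, 3, 9, 7, 7, 3, 1] sum 33, len 7
add 9: [3, 3, 9, 7, 7, 3, 1, 9] sum 42, len 8
add 7: [3, 3, 9, 7, 7, 3, 1, 9, 7] sum 49, len 9
add 9: [3, 3, 9, 7, 7, 3, 1, 9, 7, 9] sum 58, len 10
add 9: [9, 7, 7, 3, 1, 9, 7, 9, 9] sum 61, len 9
add 4: [7, 7, 3, 1, 9, 7, 9, 9, 4] sum 56, len 9
add 8: [7, 3, 1, 9, 7, 9, 9, 4, 8] sum 57, len 9
add 8: [3, 1, 9, 7, 9, 9, 4, 8, 8] sum 58, len 9
add 6: [1, 9, 7, 9, 9, 4, 8, 8, 6] sum 61, len 9
add 5: [7, 9, 9, 4, 8, 8, 6, 5] sum 56, len 8
add 8: [9, 9, 4, 8, 8, 6, 5, 8] sum 57, len 8
add 1: [9, 9, 4, 8, 8, 6, 5, 8, 1] sum 58, len 9
Longest length seen: 10.

10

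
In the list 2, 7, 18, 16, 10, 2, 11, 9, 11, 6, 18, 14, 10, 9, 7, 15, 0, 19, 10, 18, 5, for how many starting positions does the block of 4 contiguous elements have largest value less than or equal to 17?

[2, 7, 18, 16] → max 18
[7, 18, 16, 10] → max 18
[18, 16, 10, 2] → max 18
[16, 10, 2, 11] → max 16  ≤ 17 ✓
[10, 2, 11, 9] → max 11  ≤ 17 ✓
[2, 11, 9, 11] → max 11  ≤ 17 ✓
[11, 9, 11, 6] → max 11  ≤ 17 ✓
[9, 11, 6, 18] → max 18
[11, 6, 18, 14] → max 18
[6, 18, 14, 10] → max 18
[18, 14, 10, 9] → max 18
[14, 10, 9, 7] → max 14  ≤ 17 ✓
[10, 9, 7, 15] → max 15  ≤ 17 ✓
[9, 7, 15, 0] → max 15  ≤ 17 ✓
[7, 15, 0, 19] → max 19
[15, 0, 19, 10] → max 19
[0, 19, 10, 18] → max 19
[19, 10, 18, 5] → max 19
7 windows satisfy the condition.

7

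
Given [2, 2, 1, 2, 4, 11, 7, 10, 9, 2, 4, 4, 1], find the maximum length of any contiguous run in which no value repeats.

7

add 2: [2] len 1
add 2 (repeat 2, move left end past it): [2] len 1
add 1: [2, 1] len 2
add 2 (repeat 2, move left end past it): [1, 2] len 2
add 4: [1, 2, 4] len 3
add 11: [1, 2, 4, 11] len 4
add 7: [1, 2, 4, 11, 7] len 5
add 10: [1, 2, 4, 11, 7, 10] len 6
add 9: [1, 2, 4, 11, 7, 10, 9] len 7
add 2 (repeat 2, move left end past it): [4, 11, 7, 10, 9, 2] len 6
add 4 (repeat 4, move left end past it): [11, 7, 10, 9, 2, 4] len 6
add 4 (repeat 4, move left end past it): [4] len 1
add 1: [4, 1] len 2
Longest all-distinct length: 7.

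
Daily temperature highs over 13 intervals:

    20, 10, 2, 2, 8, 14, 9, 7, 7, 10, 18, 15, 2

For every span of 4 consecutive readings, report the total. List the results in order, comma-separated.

20 10 2 2 → sum 34
10 2 2 8 → sum 22
2 2 8 14 → sum 26
2 8 14 9 → sum 33
8 14 9 7 → sum 38
14 9 7 7 → sum 37
9 7 7 10 → sum 33
7 7 10 18 → sum 42
7 10 18 15 → sum 50
10 18 15 2 → sum 45

34, 22, 26, 33, 38, 37, 33, 42, 50, 45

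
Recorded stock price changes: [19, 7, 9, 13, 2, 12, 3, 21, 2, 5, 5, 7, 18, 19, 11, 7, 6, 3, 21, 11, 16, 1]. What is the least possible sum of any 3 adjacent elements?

12

[19, 7, 9] → sum 35
[7, 9, 13] → sum 29
[9, 13, 2] → sum 24
[13, 2, 12] → sum 27
[2, 12, 3] → sum 17
[12, 3, 21] → sum 36
[3, 21, 2] → sum 26
[21, 2, 5] → sum 28
[2, 5, 5] → sum 12
[5, 5, 7] → sum 17
[5, 7, 18] → sum 30
[7, 18, 19] → sum 44
[18, 19, 11] → sum 48
[19, 11, 7] → sum 37
[11, 7, 6] → sum 24
[7, 6, 3] → sum 16
[6, 3, 21] → sum 30
[3, 21, 11] → sum 35
[21, 11, 16] → sum 48
[11, 16, 1] → sum 28
Least of these is 12.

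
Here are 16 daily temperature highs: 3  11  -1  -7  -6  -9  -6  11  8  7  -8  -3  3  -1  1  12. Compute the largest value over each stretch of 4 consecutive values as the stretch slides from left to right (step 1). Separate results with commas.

3 11 -1 -7 → max 11
11 -1 -7 -6 → max 11
-1 -7 -6 -9 → max -1
-7 -6 -9 -6 → max -6
-6 -9 -6 11 → max 11
-9 -6 11 8 → max 11
-6 11 8 7 → max 11
11 8 7 -8 → max 11
8 7 -8 -3 → max 8
7 -8 -3 3 → max 7
-8 -3 3 -1 → max 3
-3 3 -1 1 → max 3
3 -1 1 12 → max 12

11, 11, -1, -6, 11, 11, 11, 11, 8, 7, 3, 3, 12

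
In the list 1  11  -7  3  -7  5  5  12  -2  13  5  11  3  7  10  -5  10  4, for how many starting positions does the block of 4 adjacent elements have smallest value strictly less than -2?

[1, 11, -7, 3] → min -7  < -2 ✓
[11, -7, 3, -7] → min -7  < -2 ✓
[-7, 3, -7, 5] → min -7  < -2 ✓
[3, -7, 5, 5] → min -7  < -2 ✓
[-7, 5, 5, 12] → min -7  < -2 ✓
[5, 5, 12, -2] → min -2
[5, 12, -2, 13] → min -2
[12, -2, 13, 5] → min -2
[-2, 13, 5, 11] → min -2
[13, 5, 11, 3] → min 3
[5, 11, 3, 7] → min 3
[11, 3, 7, 10] → min 3
[3, 7, 10, -5] → min -5  < -2 ✓
[7, 10, -5, 10] → min -5  < -2 ✓
[10, -5, 10, 4] → min -5  < -2 ✓
8 windows satisfy the condition.

8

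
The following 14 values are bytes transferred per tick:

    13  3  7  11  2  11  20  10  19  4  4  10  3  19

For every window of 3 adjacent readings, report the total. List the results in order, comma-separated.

23, 21, 20, 24, 33, 41, 49, 33, 27, 18, 17, 32

(13, 3, 7) → sum 23
(3, 7, 11) → sum 21
(7, 11, 2) → sum 20
(11, 2, 11) → sum 24
(2, 11, 20) → sum 33
(11, 20, 10) → sum 41
(20, 10, 19) → sum 49
(10, 19, 4) → sum 33
(19, 4, 4) → sum 27
(4, 4, 10) → sum 18
(4, 10, 3) → sum 17
(10, 3, 19) → sum 32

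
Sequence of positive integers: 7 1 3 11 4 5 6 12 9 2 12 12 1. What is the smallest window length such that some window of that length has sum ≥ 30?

add 7: running sum 7 < 30
add 1: running sum 8 < 30
add 3: running sum 11 < 30
add 11: running sum 22 < 30
add 4: running sum 26 < 30
end 5: [7, 1, 3, 11, 4, 5] sum 31, len 6
end 6: [1, 3, 11, 4, 5, 6] sum 30, len 6
end 7: [11, 4, 5, 6, 12] sum 38, len 5
end 8: [5, 6, 12, 9] sum 32, len 4
end 9: [5, 6, 12, 9, 2] sum 34, len 5
end 10: [12, 9, 2, 12] sum 35, len 4
end 11: [9, 2, 12, 12] sum 35, len 4
end 12: [9, 2, 12, 12, 1] sum 36, len 5
Shortest qualifying length: 4.

4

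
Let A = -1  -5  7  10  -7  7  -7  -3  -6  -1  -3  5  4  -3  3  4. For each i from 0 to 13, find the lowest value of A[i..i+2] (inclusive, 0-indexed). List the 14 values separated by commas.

-1 -5 7 → min -5
-5 7 10 → min -5
7 10 -7 → min -7
10 -7 7 → min -7
-7 7 -7 → min -7
7 -7 -3 → min -7
-7 -3 -6 → min -7
-3 -6 -1 → min -6
-6 -1 -3 → min -6
-1 -3 5 → min -3
-3 5 4 → min -3
5 4 -3 → min -3
4 -3 3 → min -3
-3 3 4 → min -3

-5, -5, -7, -7, -7, -7, -7, -6, -6, -3, -3, -3, -3, -3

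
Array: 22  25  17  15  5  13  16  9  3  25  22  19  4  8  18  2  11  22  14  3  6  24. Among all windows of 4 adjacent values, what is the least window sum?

Window sums for each of the 19 positions:
22 25 17 15 → sum 79
25 17 15 5 → sum 62
17 15 5 13 → sum 50
15 5 13 16 → sum 49
5 13 16 9 → sum 43
13 16 9 3 → sum 41
16 9 3 25 → sum 53
9 3 25 22 → sum 59
3 25 22 19 → sum 69
25 22 19 4 → sum 70
22 19 4 8 → sum 53
19 4 8 18 → sum 49
4 8 18 2 → sum 32
8 18 2 11 → sum 39
18 2 11 22 → sum 53
2 11 22 14 → sum 49
11 22 14 3 → sum 50
22 14 3 6 → sum 45
14 3 6 24 → sum 47
Least of these is 32.

32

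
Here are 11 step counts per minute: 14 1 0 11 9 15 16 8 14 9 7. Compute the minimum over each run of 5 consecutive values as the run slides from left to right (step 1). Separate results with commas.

14 1 0 11 9 → min 0
1 0 11 9 15 → min 0
0 11 9 15 16 → min 0
11 9 15 16 8 → min 8
9 15 16 8 14 → min 8
15 16 8 14 9 → min 8
16 8 14 9 7 → min 7

0, 0, 0, 8, 8, 8, 7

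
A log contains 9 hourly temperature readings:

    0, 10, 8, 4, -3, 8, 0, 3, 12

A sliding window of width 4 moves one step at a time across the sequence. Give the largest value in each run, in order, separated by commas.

Sliding a size-4 window across the 9 values:
[0, 10, 8, 4] → max 10
[10, 8, 4, -3] → max 10
[8, 4, -3, 8] → max 8
[4, -3, 8, 0] → max 8
[-3, 8, 0, 3] → max 8
[8, 0, 3, 12] → max 12

10, 10, 8, 8, 8, 12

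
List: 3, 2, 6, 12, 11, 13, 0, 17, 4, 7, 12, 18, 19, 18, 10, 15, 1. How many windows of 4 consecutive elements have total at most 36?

3 2 6 12 → sum 23  ≤ 36 ✓
2 6 12 11 → sum 31  ≤ 36 ✓
6 12 11 13 → sum 42
12 11 13 0 → sum 36  ≤ 36 ✓
11 13 0 17 → sum 41
13 0 17 4 → sum 34  ≤ 36 ✓
0 17 4 7 → sum 28  ≤ 36 ✓
17 4 7 12 → sum 40
4 7 12 18 → sum 41
7 12 18 19 → sum 56
12 18 19 18 → sum 67
18 19 18 10 → sum 65
19 18 10 15 → sum 62
18 10 15 1 → sum 44
5 windows satisfy the condition.

5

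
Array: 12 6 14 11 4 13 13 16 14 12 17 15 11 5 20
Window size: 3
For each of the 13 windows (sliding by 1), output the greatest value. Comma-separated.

[12, 6, 14] → max 14
[6, 14, 11] → max 14
[14, 11, 4] → max 14
[11, 4, 13] → max 13
[4, 13, 13] → max 13
[13, 13, 16] → max 16
[13, 16, 14] → max 16
[16, 14, 12] → max 16
[14, 12, 17] → max 17
[12, 17, 15] → max 17
[17, 15, 11] → max 17
[15, 11, 5] → max 15
[11, 5, 20] → max 20

14, 14, 14, 13, 13, 16, 16, 16, 17, 17, 17, 15, 20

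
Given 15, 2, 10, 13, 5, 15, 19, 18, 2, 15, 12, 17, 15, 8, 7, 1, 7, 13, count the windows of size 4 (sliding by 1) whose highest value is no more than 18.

[15, 2, 10, 13] → max 15  ≤ 18 ✓
[2, 10, 13, 5] → max 13  ≤ 18 ✓
[10, 13, 5, 15] → max 15  ≤ 18 ✓
[13, 5, 15, 19] → max 19
[5, 15, 19, 18] → max 19
[15, 19, 18, 2] → max 19
[19, 18, 2, 15] → max 19
[18, 2, 15, 12] → max 18  ≤ 18 ✓
[2, 15, 12, 17] → max 17  ≤ 18 ✓
[15, 12, 17, 15] → max 17  ≤ 18 ✓
[12, 17, 15, 8] → max 17  ≤ 18 ✓
[17, 15, 8, 7] → max 17  ≤ 18 ✓
[15, 8, 7, 1] → max 15  ≤ 18 ✓
[8, 7, 1, 7] → max 8  ≤ 18 ✓
[7, 1, 7, 13] → max 13  ≤ 18 ✓
11 windows satisfy the condition.

11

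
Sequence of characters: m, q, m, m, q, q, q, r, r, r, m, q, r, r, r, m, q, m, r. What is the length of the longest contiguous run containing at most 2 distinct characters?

7

Extend right; when distinct count exceeds 2, shrink from the left:
[m] 1 distinct, len 1
[m, q] 2 distinct, len 2
[m, q, m] 2 distinct, len 3
[m, q, m, m] 2 distinct, len 4
[m, q, m, m, q] 2 distinct, len 5
[m, q, m, m, q, q] 2 distinct, len 6
[m, q, m, m, q, q, q] 2 distinct, len 7
[q, q, q, r] 2 distinct, len 4
[q, q, q, r, r] 2 distinct, len 5
[q, q, q, r, r, r] 2 distinct, len 6
[r, r, r, m] 2 distinct, len 4
[m, q] 2 distinct, len 2
[q, r] 2 distinct, len 2
[q, r, r] 2 distinct, len 3
[q, r, r, r] 2 distinct, len 4
[r, r, r, m] 2 distinct, len 4
[m, q] 2 distinct, len 2
[m, q, m] 2 distinct, len 3
[m, r] 2 distinct, len 2
Longest length with ≤2 distinct: 7.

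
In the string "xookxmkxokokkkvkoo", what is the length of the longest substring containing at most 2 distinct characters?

add x: window [x] (1 distinct), len 1
add o: window [x, o] (2 distinct), len 2
add o: window [x, o, o] (2 distinct), len 3
add k: window [o, o, k] (2 distinct), len 3
add x: window [k, x] (2 distinct), len 2
add m: window [x, m] (2 distinct), len 2
add k: window [m, k] (2 distinct), len 2
add x: window [k, x] (2 distinct), len 2
add o: window [x, o] (2 distinct), len 2
add k: window [o, k] (2 distinct), len 2
add o: window [o, k, o] (2 distinct), len 3
add k: window [o, k, o, k] (2 distinct), len 4
add k: window [o, k, o, k, k] (2 distinct), len 5
add k: window [o, k, o, k, k, k] (2 distinct), len 6
add v: window [k, k, k, v] (2 distinct), len 4
add k: window [k, k, k, v, k] (2 distinct), len 5
add o: window [k, o] (2 distinct), len 2
add o: window [k, o, o] (2 distinct), len 3
Longest length with ≤2 distinct: 6.

6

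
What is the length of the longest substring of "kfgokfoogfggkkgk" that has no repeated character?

4

[k] len 1
[k, f] len 2
[k, f, g] len 3
[k, f, g, o] len 4
[f, g, o, k] len 4
[g, o, k, f] len 4
[k, f, o] len 3
[o] len 1
[o, g] len 2
[o, g, f] len 3
[f, g] len 2
[g] len 1
[g, k] len 2
[k] len 1
[k, g] len 2
[g, k] len 2
Longest all-distinct length: 4.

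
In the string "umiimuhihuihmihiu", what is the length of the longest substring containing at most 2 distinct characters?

4

add u: window [u] (1 distinct), len 1
add m: window [u, m] (2 distinct), len 2
add i: window [m, i] (2 distinct), len 2
add i: window [m, i, i] (2 distinct), len 3
add m: window [m, i, i, m] (2 distinct), len 4
add u: window [m, u] (2 distinct), len 2
add h: window [u, h] (2 distinct), len 2
add i: window [h, i] (2 distinct), len 2
add h: window [h, i, h] (2 distinct), len 3
add u: window [h, u] (2 distinct), len 2
add i: window [u, i] (2 distinct), len 2
add h: window [i, h] (2 distinct), len 2
add m: window [h, m] (2 distinct), len 2
add i: window [m, i] (2 distinct), len 2
add h: window [i, h] (2 distinct), len 2
add i: window [i, h, i] (2 distinct), len 3
add u: window [i, u] (2 distinct), len 2
Longest length with ≤2 distinct: 4.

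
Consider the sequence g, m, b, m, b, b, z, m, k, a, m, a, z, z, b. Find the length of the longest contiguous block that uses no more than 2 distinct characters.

add g: window [g] (1 distinct), len 1
add m: window [g, m] (2 distinct), len 2
add b: window [m, b] (2 distinct), len 2
add m: window [m, b, m] (2 distinct), len 3
add b: window [m, b, m, b] (2 distinct), len 4
add b: window [m, b, m, b, b] (2 distinct), len 5
add z: window [b, b, z] (2 distinct), len 3
add m: window [z, m] (2 distinct), len 2
add k: window [m, k] (2 distinct), len 2
add a: window [k, a] (2 distinct), len 2
add m: window [a, m] (2 distinct), len 2
add a: window [a, m, a] (2 distinct), len 3
add z: window [a, z] (2 distinct), len 2
add z: window [a, z, z] (2 distinct), len 3
add b: window [z, z, b] (2 distinct), len 3
Longest length with ≤2 distinct: 5.

5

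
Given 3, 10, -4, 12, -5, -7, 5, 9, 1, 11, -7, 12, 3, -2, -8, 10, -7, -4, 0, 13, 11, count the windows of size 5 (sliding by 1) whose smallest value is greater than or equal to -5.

1

[3, 10, -4, 12, -5] → min -5  ≥ -5 ✓
[10, -4, 12, -5, -7] → min -7
[-4, 12, -5, -7, 5] → min -7
[12, -5, -7, 5, 9] → min -7
[-5, -7, 5, 9, 1] → min -7
[-7, 5, 9, 1, 11] → min -7
[5, 9, 1, 11, -7] → min -7
[9, 1, 11, -7, 12] → min -7
[1, 11, -7, 12, 3] → min -7
[11, -7, 12, 3, -2] → min -7
[-7, 12, 3, -2, -8] → min -8
[12, 3, -2, -8, 10] → min -8
[3, -2, -8, 10, -7] → min -8
[-2, -8, 10, -7, -4] → min -8
[-8, 10, -7, -4, 0] → min -8
[10, -7, -4, 0, 13] → min -7
[-7, -4, 0, 13, 11] → min -7
1 window satisfy the condition.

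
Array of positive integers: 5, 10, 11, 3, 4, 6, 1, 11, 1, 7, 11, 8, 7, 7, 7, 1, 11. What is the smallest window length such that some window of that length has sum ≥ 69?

add 5: running sum 5 < 69
add 10: running sum 15 < 69
add 11: running sum 26 < 69
add 3: running sum 29 < 69
add 4: running sum 33 < 69
add 6: running sum 39 < 69
add 1: running sum 40 < 69
add 11: running sum 51 < 69
add 1: running sum 52 < 69
add 7: running sum 59 < 69
end 10: [5, 10, 11, 3, 4, 6, 1, 11, 1, 7, 11] sum 70, len 11
end 11: [10, 11, 3, 4, 6, 1, 11, 1, 7, 11, 8] sum 73, len 11
end 12: [11, 3, 4, 6, 1, 11, 1, 7, 11, 8, 7] sum 70, len 11
end 13: [11, 3, 4, 6, 1, 11, 1, 7, 11, 8, 7, 7] sum 77, len 12
end 14: [4, 6, 1, 11, 1, 7, 11, 8, 7, 7, 7] sum 70, len 11
end 15: [4, 6, 1, 11, 1, 7, 11, 8, 7, 7, 7, 1] sum 71, len 12
end 16: [11, 1, 7, 11, 8, 7, 7, 7, 1, 11] sum 71, len 10
Shortest qualifying length: 10.

10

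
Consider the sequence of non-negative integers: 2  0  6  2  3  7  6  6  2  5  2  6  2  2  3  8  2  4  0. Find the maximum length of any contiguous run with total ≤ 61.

16

add 2: [2] sum 2, len 1
add 0: [2, 0] sum 2, len 2
add 6: [2, 0, 6] sum 8, len 3
add 2: [2, 0, 6, 2] sum 10, len 4
add 3: [2, 0, 6, 2, 3] sum 13, len 5
add 7: [2, 0, 6, 2, 3, 7] sum 20, len 6
add 6: [2, 0, 6, 2, 3, 7, 6] sum 26, len 7
add 6: [2, 0, 6, 2, 3, 7, 6, 6] sum 32, len 8
add 2: [2, 0, 6, 2, 3, 7, 6, 6, 2] sum 34, len 9
add 5: [2, 0, 6, 2, 3, 7, 6, 6, 2, 5] sum 39, len 10
add 2: [2, 0, 6, 2, 3, 7, 6, 6, 2, 5, 2] sum 41, len 11
add 6: [2, 0, 6, 2, 3, 7, 6, 6, 2, 5, 2, 6] sum 47, len 12
add 2: [2, 0, 6, 2, 3, 7, 6, 6, 2, 5, 2, 6, 2] sum 49, len 13
add 2: [2, 0, 6, 2, 3, 7, 6, 6, 2, 5, 2, 6, 2, 2] sum 51, len 14
add 3: [2, 0, 6, 2, 3, 7, 6, 6, 2, 5, 2, 6, 2, 2, 3] sum 54, len 15
add 8: [0, 6, 2, 3, 7, 6, 6, 2, 5, 2, 6, 2, 2, 3, 8] sum 60, len 15
add 2: [2, 3, 7, 6, 6, 2, 5, 2, 6, 2, 2, 3, 8, 2] sum 56, len 14
add 4: [2, 3, 7, 6, 6, 2, 5, 2, 6, 2, 2, 3, 8, 2, 4] sum 60, len 15
add 0: [2, 3, 7, 6, 6, 2, 5, 2, 6, 2, 2, 3, 8, 2, 4, 0] sum 60, len 16
Longest length seen: 16.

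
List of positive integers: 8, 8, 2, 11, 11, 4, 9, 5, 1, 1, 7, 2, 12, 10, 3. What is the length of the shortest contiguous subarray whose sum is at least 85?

Extend right; whenever the sum reaches 85, record the length and shrink from the left:
add 8: running sum 8 < 85
add 8: running sum 16 < 85
add 2: running sum 18 < 85
add 11: running sum 29 < 85
add 11: running sum 40 < 85
add 4: running sum 44 < 85
add 9: running sum 53 < 85
add 5: running sum 58 < 85
add 1: running sum 59 < 85
add 1: running sum 60 < 85
add 7: running sum 67 < 85
add 2: running sum 69 < 85
add 12: running sum 81 < 85
end 13: [8, 8, 2, 11, 11, 4, 9, 5, 1, 1, 7, 2, 12, 10] sum 91, len 14
end 14: [8, 2, 11, 11, 4, 9, 5, 1, 1, 7, 2, 12, 10, 3] sum 86, len 14
Shortest qualifying length: 14.

14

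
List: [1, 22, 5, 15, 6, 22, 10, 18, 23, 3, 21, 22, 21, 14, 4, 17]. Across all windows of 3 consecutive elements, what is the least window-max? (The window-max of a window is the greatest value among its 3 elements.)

15

[1, 22, 5] → max 22
[22, 5, 15] → max 22
[5, 15, 6] → max 15
[15, 6, 22] → max 22
[6, 22, 10] → max 22
[22, 10, 18] → max 22
[10, 18, 23] → max 23
[18, 23, 3] → max 23
[23, 3, 21] → max 23
[3, 21, 22] → max 22
[21, 22, 21] → max 22
[22, 21, 14] → max 22
[21, 14, 4] → max 21
[14, 4, 17] → max 17
Least of these is 15.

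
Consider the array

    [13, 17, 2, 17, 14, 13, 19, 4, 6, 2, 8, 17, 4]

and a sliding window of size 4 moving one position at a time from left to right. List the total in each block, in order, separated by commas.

(13, 17, 2, 17) → sum 49
(17, 2, 17, 14) → sum 50
(2, 17, 14, 13) → sum 46
(17, 14, 13, 19) → sum 63
(14, 13, 19, 4) → sum 50
(13, 19, 4, 6) → sum 42
(19, 4, 6, 2) → sum 31
(4, 6, 2, 8) → sum 20
(6, 2, 8, 17) → sum 33
(2, 8, 17, 4) → sum 31

49, 50, 46, 63, 50, 42, 31, 20, 33, 31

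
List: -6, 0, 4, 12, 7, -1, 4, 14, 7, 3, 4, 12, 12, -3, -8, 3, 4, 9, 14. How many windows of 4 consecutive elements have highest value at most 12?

(-6, 0, 4, 12) → max 12  ≤ 12 ✓
(0, 4, 12, 7) → max 12  ≤ 12 ✓
(4, 12, 7, -1) → max 12  ≤ 12 ✓
(12, 7, -1, 4) → max 12  ≤ 12 ✓
(7, -1, 4, 14) → max 14
(-1, 4, 14, 7) → max 14
(4, 14, 7, 3) → max 14
(14, 7, 3, 4) → max 14
(7, 3, 4, 12) → max 12  ≤ 12 ✓
(3, 4, 12, 12) → max 12  ≤ 12 ✓
(4, 12, 12, -3) → max 12  ≤ 12 ✓
(12, 12, -3, -8) → max 12  ≤ 12 ✓
(12, -3, -8, 3) → max 12  ≤ 12 ✓
(-3, -8, 3, 4) → max 4  ≤ 12 ✓
(-8, 3, 4, 9) → max 9  ≤ 12 ✓
(3, 4, 9, 14) → max 14
11 windows satisfy the condition.

11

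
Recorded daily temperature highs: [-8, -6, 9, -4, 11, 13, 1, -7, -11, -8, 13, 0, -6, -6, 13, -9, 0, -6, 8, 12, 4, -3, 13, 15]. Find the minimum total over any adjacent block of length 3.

-26

(-8, -6, 9) → sum -5
(-6, 9, -4) → sum -1
(9, -4, 11) → sum 16
(-4, 11, 13) → sum 20
(11, 13, 1) → sum 25
(13, 1, -7) → sum 7
(1, -7, -11) → sum -17
(-7, -11, -8) → sum -26
(-11, -8, 13) → sum -6
(-8, 13, 0) → sum 5
(13, 0, -6) → sum 7
(0, -6, -6) → sum -12
(-6, -6, 13) → sum 1
(-6, 13, -9) → sum -2
(13, -9, 0) → sum 4
(-9, 0, -6) → sum -15
(0, -6, 8) → sum 2
(-6, 8, 12) → sum 14
(8, 12, 4) → sum 24
(12, 4, -3) → sum 13
(4, -3, 13) → sum 14
(-3, 13, 15) → sum 25
Minimum of these is -26.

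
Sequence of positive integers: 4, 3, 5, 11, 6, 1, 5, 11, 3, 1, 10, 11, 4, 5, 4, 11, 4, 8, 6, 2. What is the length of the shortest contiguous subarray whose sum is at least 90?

15

add 4: running sum 4 < 90
add 3: running sum 7 < 90
add 5: running sum 12 < 90
add 11: running sum 23 < 90
add 6: running sum 29 < 90
add 1: running sum 30 < 90
add 5: running sum 35 < 90
add 11: running sum 46 < 90
add 3: running sum 49 < 90
add 1: running sum 50 < 90
add 10: running sum 60 < 90
add 11: running sum 71 < 90
add 4: running sum 75 < 90
add 5: running sum 80 < 90
add 4: running sum 84 < 90
end 15: [3, 5, 11, 6, 1, 5, 11, 3, 1, 10, 11, 4, 5, 4, 11] sum 91, len 15
end 16: [5, 11, 6, 1, 5, 11, 3, 1, 10, 11, 4, 5, 4, 11, 4] sum 92, len 15
end 17: [11, 6, 1, 5, 11, 3, 1, 10, 11, 4, 5, 4, 11, 4, 8] sum 95, len 15
end 18: [6, 1, 5, 11, 3, 1, 10, 11, 4, 5, 4, 11, 4, 8, 6] sum 90, len 15
end 19: [6, 1, 5, 11, 3, 1, 10, 11, 4, 5, 4, 11, 4, 8, 6, 2] sum 92, len 16
Shortest qualifying length: 15.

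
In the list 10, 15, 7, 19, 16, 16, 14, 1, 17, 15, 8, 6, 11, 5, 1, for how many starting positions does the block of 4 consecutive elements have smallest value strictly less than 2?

5

(10, 15, 7, 19) → min 7
(15, 7, 19, 16) → min 7
(7, 19, 16, 16) → min 7
(19, 16, 16, 14) → min 14
(16, 16, 14, 1) → min 1  < 2 ✓
(16, 14, 1, 17) → min 1  < 2 ✓
(14, 1, 17, 15) → min 1  < 2 ✓
(1, 17, 15, 8) → min 1  < 2 ✓
(17, 15, 8, 6) → min 6
(15, 8, 6, 11) → min 6
(8, 6, 11, 5) → min 5
(6, 11, 5, 1) → min 1  < 2 ✓
5 windows satisfy the condition.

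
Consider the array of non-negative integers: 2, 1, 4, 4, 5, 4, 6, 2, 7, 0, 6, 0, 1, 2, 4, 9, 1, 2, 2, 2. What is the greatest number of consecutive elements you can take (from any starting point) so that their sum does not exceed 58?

Extend to the right; shrink from the left whenever the sum exceeds 58:
add 2: [2] sum 2, len 1
add 1: [2, 1] sum 3, len 2
add 4: [2, 1, 4] sum 7, len 3
add 4: [2, 1, 4, 4] sum 11, len 4
add 5: [2, 1, 4, 4, 5] sum 16, len 5
add 4: [2, 1, 4, 4, 5, 4] sum 20, len 6
add 6: [2, 1, 4, 4, 5, 4, 6] sum 26, len 7
add 2: [2, 1, 4, 4, 5, 4, 6, 2] sum 28, len 8
add 7: [2, 1, 4, 4, 5, 4, 6, 2, 7] sum 35, len 9
add 0: [2, 1, 4, 4, 5, 4, 6, 2, 7, 0] sum 35, len 10
add 6: [2, 1, 4, 4, 5, 4, 6, 2, 7, 0, 6] sum 41, len 11
add 0: [2, 1, 4, 4, 5, 4, 6, 2, 7, 0, 6, 0] sum 41, len 12
add 1: [2, 1, 4, 4, 5, 4, 6, 2, 7, 0, 6, 0, 1] sum 42, len 13
add 2: [2, 1, 4, 4, 5, 4, 6, 2, 7, 0, 6, 0, 1, 2] sum 44, len 14
add 4: [2, 1, 4, 4, 5, 4, 6, 2, 7, 0, 6, 0, 1, 2, 4] sum 48, len 15
add 9: [2, 1, 4, 4, 5, 4, 6, 2, 7, 0, 6, 0, 1, 2, 4, 9] sum 57, len 16
add 1: [2, 1, 4, 4, 5, 4, 6, 2, 7, 0, 6, 0, 1, 2, 4, 9, 1] sum 58, len 17
add 2: [1, 4, 4, 5, 4, 6, 2, 7, 0, 6, 0, 1, 2, 4, 9, 1, 2] sum 58, len 17
add 2: [4, 5, 4, 6, 2, 7, 0, 6, 0, 1, 2, 4, 9, 1, 2, 2] sum 55, len 16
add 2: [4, 5, 4, 6, 2, 7, 0, 6, 0, 1, 2, 4, 9, 1, 2, 2, 2] sum 57, len 17
Longest length seen: 17.

17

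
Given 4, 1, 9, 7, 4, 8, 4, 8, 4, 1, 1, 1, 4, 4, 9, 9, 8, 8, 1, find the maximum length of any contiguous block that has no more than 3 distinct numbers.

10

add 4: window [4] (1 distinct), len 1
add 1: window [4, 1] (2 distinct), len 2
add 9: window [4, 1, 9] (3 distinct), len 3
add 7: window [1, 9, 7] (3 distinct), len 3
add 4: window [9, 7, 4] (3 distinct), len 3
add 8: window [7, 4, 8] (3 distinct), len 3
add 4: window [7, 4, 8, 4] (3 distinct), len 4
add 8: window [7, 4, 8, 4, 8] (3 distinct), len 5
add 4: window [7, 4, 8, 4, 8, 4] (3 distinct), len 6
add 1: window [4, 8, 4, 8, 4, 1] (3 distinct), len 6
add 1: window [4, 8, 4, 8, 4, 1, 1] (3 distinct), len 7
add 1: window [4, 8, 4, 8, 4, 1, 1, 1] (3 distinct), len 8
add 4: window [4, 8, 4, 8, 4, 1, 1, 1, 4] (3 distinct), len 9
add 4: window [4, 8, 4, 8, 4, 1, 1, 1, 4, 4] (3 distinct), len 10
add 9: window [4, 1, 1, 1, 4, 4, 9] (3 distinct), len 7
add 9: window [4, 1, 1, 1, 4, 4, 9, 9] (3 distinct), len 8
add 8: window [4, 4, 9, 9, 8] (3 distinct), len 5
add 8: window [4, 4, 9, 9, 8, 8] (3 distinct), len 6
add 1: window [9, 9, 8, 8, 1] (3 distinct), len 5
Longest length with ≤3 distinct: 10.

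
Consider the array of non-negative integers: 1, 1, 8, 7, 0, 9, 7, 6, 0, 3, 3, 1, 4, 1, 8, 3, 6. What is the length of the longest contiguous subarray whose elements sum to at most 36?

10

→ 1: sum 1, len 1
→ 1: sum 2, len 2
→ 8: sum 10, len 3
→ 7: sum 17, len 4
→ 0: sum 17, len 5
→ 9: sum 26, len 6
→ 7: sum 33, len 7
→ 6 (dropped 1, 1, 8): sum 29, len 5
→ 0: sum 29, len 6
→ 3: sum 32, len 7
→ 3: sum 35, len 8
→ 1: sum 36, len 9
→ 4 (dropped 7): sum 33, len 9
→ 1: sum 34, len 10
→ 8 (dropped 0, 9): sum 33, len 9
→ 3: sum 36, len 10
→ 6 (dropped 7): sum 35, len 10
Longest length seen: 10.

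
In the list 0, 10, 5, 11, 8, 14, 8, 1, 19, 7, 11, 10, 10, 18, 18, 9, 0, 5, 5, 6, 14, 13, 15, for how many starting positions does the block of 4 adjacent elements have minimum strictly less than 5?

(0, 10, 5, 11) → min 0  < 5 ✓
(10, 5, 11, 8) → min 5
(5, 11, 8, 14) → min 5
(11, 8, 14, 8) → min 8
(8, 14, 8, 1) → min 1  < 5 ✓
(14, 8, 1, 19) → min 1  < 5 ✓
(8, 1, 19, 7) → min 1  < 5 ✓
(1, 19, 7, 11) → min 1  < 5 ✓
(19, 7, 11, 10) → min 7
(7, 11, 10, 10) → min 7
(11, 10, 10, 18) → min 10
(10, 10, 18, 18) → min 10
(10, 18, 18, 9) → min 9
(18, 18, 9, 0) → min 0  < 5 ✓
(18, 9, 0, 5) → min 0  < 5 ✓
(9, 0, 5, 5) → min 0  < 5 ✓
(0, 5, 5, 6) → min 0  < 5 ✓
(5, 5, 6, 14) → min 5
(5, 6, 14, 13) → min 5
(6, 14, 13, 15) → min 6
9 windows satisfy the condition.

9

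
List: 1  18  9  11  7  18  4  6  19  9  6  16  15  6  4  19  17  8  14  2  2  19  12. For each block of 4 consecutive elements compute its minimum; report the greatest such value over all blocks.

Each size-4 window and its min:
(1, 18, 9, 11) → min 1
(18, 9, 11, 7) → min 7
(9, 11, 7, 18) → min 7
(11, 7, 18, 4) → min 4
(7, 18, 4, 6) → min 4
(18, 4, 6, 19) → min 4
(4, 6, 19, 9) → min 4
(6, 19, 9, 6) → min 6
(19, 9, 6, 16) → min 6
(9, 6, 16, 15) → min 6
(6, 16, 15, 6) → min 6
(16, 15, 6, 4) → min 4
(15, 6, 4, 19) → min 4
(6, 4, 19, 17) → min 4
(4, 19, 17, 8) → min 4
(19, 17, 8, 14) → min 8
(17, 8, 14, 2) → min 2
(8, 14, 2, 2) → min 2
(14, 2, 2, 19) → min 2
(2, 2, 19, 12) → min 2
Greatest of these is 8.

8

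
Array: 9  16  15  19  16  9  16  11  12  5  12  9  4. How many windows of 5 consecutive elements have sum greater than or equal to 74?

3

[9, 16, 15, 19, 16] → sum 75  ≥ 74 ✓
[16, 15, 19, 16, 9] → sum 75  ≥ 74 ✓
[15, 19, 16, 9, 16] → sum 75  ≥ 74 ✓
[19, 16, 9, 16, 11] → sum 71
[16, 9, 16, 11, 12] → sum 64
[9, 16, 11, 12, 5] → sum 53
[16, 11, 12, 5, 12] → sum 56
[11, 12, 5, 12, 9] → sum 49
[12, 5, 12, 9, 4] → sum 42
3 windows satisfy the condition.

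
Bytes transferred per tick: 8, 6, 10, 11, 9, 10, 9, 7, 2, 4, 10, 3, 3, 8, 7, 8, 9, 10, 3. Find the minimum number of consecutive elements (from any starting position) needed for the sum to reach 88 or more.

12

add 8: running sum 8 < 88
add 6: running sum 14 < 88
add 10: running sum 24 < 88
add 11: running sum 35 < 88
add 9: running sum 44 < 88
add 10: running sum 54 < 88
add 9: running sum 63 < 88
add 7: running sum 70 < 88
add 2: running sum 72 < 88
add 4: running sum 76 < 88
add 10: running sum 86 < 88
add 3: shortest ending here [8, 6, 10, 11, 9, 10, 9, 7, 2, 4, 10, 3] sum 89, len 12
add 3: shortest ending here [8, 6, 10, 11, 9, 10, 9, 7, 2, 4, 10, 3, 3] sum 92, len 13
add 8: shortest ending here [6, 10, 11, 9, 10, 9, 7, 2, 4, 10, 3, 3, 8] sum 92, len 13
add 7: shortest ending here [10, 11, 9, 10, 9, 7, 2, 4, 10, 3, 3, 8, 7] sum 93, len 13
add 8: shortest ending here [11, 9, 10, 9, 7, 2, 4, 10, 3, 3, 8, 7, 8] sum 91, len 13
add 9: shortest ending here [9, 10, 9, 7, 2, 4, 10, 3, 3, 8, 7, 8, 9] sum 89, len 13
add 10: shortest ending here [10, 9, 7, 2, 4, 10, 3, 3, 8, 7, 8, 9, 10] sum 90, len 13
add 3: shortest ending here [10, 9, 7, 2, 4, 10, 3, 3, 8, 7, 8, 9, 10, 3] sum 93, len 14
Shortest qualifying length: 12.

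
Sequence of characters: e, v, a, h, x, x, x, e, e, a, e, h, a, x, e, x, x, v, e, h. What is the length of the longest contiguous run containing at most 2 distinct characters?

5

[e] 1 distinct, len 1
[e, v] 2 distinct, len 2
[v, a] 2 distinct, len 2
[a, h] 2 distinct, len 2
[h, x] 2 distinct, len 2
[h, x, x] 2 distinct, len 3
[h, x, x, x] 2 distinct, len 4
[x, x, x, e] 2 distinct, len 4
[x, x, x, e, e] 2 distinct, len 5
[e, e, a] 2 distinct, len 3
[e, e, a, e] 2 distinct, len 4
[e, h] 2 distinct, len 2
[h, a] 2 distinct, len 2
[a, x] 2 distinct, len 2
[x, e] 2 distinct, len 2
[x, e, x] 2 distinct, len 3
[x, e, x, x] 2 distinct, len 4
[x, x, v] 2 distinct, len 3
[v, e] 2 distinct, len 2
[e, h] 2 distinct, len 2
Longest length with ≤2 distinct: 5.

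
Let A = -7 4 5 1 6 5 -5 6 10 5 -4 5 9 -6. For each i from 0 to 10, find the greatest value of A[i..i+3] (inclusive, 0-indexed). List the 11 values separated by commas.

5, 6, 6, 6, 6, 10, 10, 10, 10, 9, 9

-7 4 5 1 → max 5
4 5 1 6 → max 6
5 1 6 5 → max 6
1 6 5 -5 → max 6
6 5 -5 6 → max 6
5 -5 6 10 → max 10
-5 6 10 5 → max 10
6 10 5 -4 → max 10
10 5 -4 5 → max 10
5 -4 5 9 → max 9
-4 5 9 -6 → max 9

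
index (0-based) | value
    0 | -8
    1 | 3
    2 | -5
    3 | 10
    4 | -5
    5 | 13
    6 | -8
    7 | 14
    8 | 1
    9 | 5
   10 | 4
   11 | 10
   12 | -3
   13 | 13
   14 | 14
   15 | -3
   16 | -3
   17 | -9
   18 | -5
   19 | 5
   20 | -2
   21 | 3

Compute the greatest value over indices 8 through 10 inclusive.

Elements at indices 8..10: 1, 5, 4
max(1, 5, 4) = 5

5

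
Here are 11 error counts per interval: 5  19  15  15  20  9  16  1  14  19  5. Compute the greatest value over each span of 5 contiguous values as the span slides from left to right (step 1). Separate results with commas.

20, 20, 20, 20, 20, 19, 19

(5, 19, 15, 15, 20) → max 20
(19, 15, 15, 20, 9) → max 20
(15, 15, 20, 9, 16) → max 20
(15, 20, 9, 16, 1) → max 20
(20, 9, 16, 1, 14) → max 20
(9, 16, 1, 14, 19) → max 19
(16, 1, 14, 19, 5) → max 19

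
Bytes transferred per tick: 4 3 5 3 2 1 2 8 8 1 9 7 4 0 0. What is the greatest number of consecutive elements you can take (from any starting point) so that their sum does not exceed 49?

[4] sum 4 len 1
[4, 3] sum 7 len 2
[4, 3, 5] sum 12 len 3
[4, 3, 5, 3] sum 15 len 4
[4, 3, 5, 3, 2] sum 17 len 5
[4, 3, 5, 3, 2, 1] sum 18 len 6
[4, 3, 5, 3, 2, 1, 2] sum 20 len 7
[4, 3, 5, 3, 2, 1, 2, 8] sum 28 len 8
[4, 3, 5, 3, 2, 1, 2, 8, 8] sum 36 len 9
[4, 3, 5, 3, 2, 1, 2, 8, 8, 1] sum 37 len 10
[4, 3, 5, 3, 2, 1, 2, 8, 8, 1, 9] sum 46 len 11
[3, 5, 3, 2, 1, 2, 8, 8, 1, 9, 7] sum 49 len 11
[3, 2, 1, 2, 8, 8, 1, 9, 7, 4] sum 45 len 10
[3, 2, 1, 2, 8, 8, 1, 9, 7, 4, 0] sum 45 len 11
[3, 2, 1, 2, 8, 8, 1, 9, 7, 4, 0, 0] sum 45 len 12
Longest length seen: 12.

12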